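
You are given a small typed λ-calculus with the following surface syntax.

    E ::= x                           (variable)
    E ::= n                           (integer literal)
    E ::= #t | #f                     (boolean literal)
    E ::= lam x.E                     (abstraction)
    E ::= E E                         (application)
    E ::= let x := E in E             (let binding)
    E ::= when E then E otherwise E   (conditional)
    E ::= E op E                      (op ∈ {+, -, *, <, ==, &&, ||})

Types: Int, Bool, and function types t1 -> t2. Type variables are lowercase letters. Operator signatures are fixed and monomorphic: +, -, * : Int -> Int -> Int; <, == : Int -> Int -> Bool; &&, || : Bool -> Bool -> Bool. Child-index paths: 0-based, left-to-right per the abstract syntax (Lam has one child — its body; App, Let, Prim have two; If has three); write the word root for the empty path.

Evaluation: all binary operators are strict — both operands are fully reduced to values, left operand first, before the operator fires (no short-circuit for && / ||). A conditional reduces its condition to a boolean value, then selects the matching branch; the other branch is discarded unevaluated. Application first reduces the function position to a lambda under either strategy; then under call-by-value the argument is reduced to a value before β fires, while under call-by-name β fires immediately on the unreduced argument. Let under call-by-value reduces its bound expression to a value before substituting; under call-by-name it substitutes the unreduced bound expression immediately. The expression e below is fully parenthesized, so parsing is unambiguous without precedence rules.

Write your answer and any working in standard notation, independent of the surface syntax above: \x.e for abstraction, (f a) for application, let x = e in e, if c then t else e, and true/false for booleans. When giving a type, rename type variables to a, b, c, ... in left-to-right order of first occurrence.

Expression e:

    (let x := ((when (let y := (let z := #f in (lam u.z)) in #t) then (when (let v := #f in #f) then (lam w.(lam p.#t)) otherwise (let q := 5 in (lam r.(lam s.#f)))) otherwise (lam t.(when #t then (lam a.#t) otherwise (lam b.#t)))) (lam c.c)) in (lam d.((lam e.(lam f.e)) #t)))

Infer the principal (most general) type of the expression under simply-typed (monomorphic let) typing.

Answer: a -> b -> Bool

Working:
let z : Bool
z : Bool
\u._ : a -> Bool
let y : a -> Bool
  unify Bool ~ Bool
let v : Bool
  unify Bool ~ Bool
\p._ : c -> Bool
\w._ : b -> c -> Bool
let q : Int
\s._ : e -> Bool
\r._ : d -> e -> Bool
  unify b -> c -> Bool ~ d -> e -> Bool
  unify b ~ d
  unify c -> Bool ~ e -> Bool
  unify c ~ e
  unify Bool ~ Bool
  unify Bool ~ Bool
\a._ : g -> Bool
\b._ : h -> Bool
  unify g -> Bool ~ h -> Bool
  unify g ~ h
  unify Bool ~ Bool
\t._ : f -> h -> Bool
  unify d -> e -> Bool ~ f -> h -> Bool
  unify d ~ f
  unify e -> Bool ~ h -> Bool
  unify e ~ h
  unify Bool ~ Bool
c : i
\c._ : i -> i
  unify f -> h -> Bool ~ (i -> i) -> j
  unify f ~ i -> i
  unify h -> Bool ~ j
_ _ : h -> Bool
let x : h -> Bool
e : l
\f._ : m -> l
\e._ : l -> m -> l
  unify l -> m -> l ~ Bool -> n
  unify l ~ Bool
  unify m -> Bool ~ n
_ _ : m -> Bool
\d._ : k -> m -> Bool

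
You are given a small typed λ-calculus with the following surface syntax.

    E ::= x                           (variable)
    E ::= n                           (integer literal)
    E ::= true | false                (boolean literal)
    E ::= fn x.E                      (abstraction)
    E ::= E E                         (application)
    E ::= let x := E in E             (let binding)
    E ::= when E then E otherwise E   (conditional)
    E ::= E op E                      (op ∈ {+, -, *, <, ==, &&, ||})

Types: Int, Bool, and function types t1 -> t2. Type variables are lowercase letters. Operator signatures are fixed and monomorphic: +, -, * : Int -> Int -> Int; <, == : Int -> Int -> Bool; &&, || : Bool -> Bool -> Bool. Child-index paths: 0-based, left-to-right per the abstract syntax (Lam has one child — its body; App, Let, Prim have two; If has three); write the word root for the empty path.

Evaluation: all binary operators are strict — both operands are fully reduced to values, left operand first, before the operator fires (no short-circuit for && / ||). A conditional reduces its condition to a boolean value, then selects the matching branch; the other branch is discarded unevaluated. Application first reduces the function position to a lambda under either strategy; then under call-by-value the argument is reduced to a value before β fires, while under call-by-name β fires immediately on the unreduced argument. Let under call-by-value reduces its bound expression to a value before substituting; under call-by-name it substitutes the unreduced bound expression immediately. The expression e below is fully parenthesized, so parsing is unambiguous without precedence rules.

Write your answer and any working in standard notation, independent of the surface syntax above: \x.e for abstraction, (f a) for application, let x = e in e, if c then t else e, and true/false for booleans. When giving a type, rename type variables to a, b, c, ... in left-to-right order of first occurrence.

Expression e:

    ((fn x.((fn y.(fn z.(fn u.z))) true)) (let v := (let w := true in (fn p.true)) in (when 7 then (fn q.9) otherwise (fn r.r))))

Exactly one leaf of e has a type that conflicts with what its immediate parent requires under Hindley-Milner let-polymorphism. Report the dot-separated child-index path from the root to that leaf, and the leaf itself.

Trace:
z : c
\u._ : d -> c
\z._ : c -> d -> c
\y._ : b -> c -> d -> c
  unify b -> c -> d -> c ~ Bool -> e
  unify b ~ Bool
  unify c -> d -> c ~ e
_ _ : c -> d -> c
\x._ : a -> c -> d -> c
let w : Bool
\p._ : f -> Bool
let v : forall. f -> Bool
  unify Int ~ Bool
  FAIL: mismatch Int ~ Bool

Answer: 1.1.0 : 7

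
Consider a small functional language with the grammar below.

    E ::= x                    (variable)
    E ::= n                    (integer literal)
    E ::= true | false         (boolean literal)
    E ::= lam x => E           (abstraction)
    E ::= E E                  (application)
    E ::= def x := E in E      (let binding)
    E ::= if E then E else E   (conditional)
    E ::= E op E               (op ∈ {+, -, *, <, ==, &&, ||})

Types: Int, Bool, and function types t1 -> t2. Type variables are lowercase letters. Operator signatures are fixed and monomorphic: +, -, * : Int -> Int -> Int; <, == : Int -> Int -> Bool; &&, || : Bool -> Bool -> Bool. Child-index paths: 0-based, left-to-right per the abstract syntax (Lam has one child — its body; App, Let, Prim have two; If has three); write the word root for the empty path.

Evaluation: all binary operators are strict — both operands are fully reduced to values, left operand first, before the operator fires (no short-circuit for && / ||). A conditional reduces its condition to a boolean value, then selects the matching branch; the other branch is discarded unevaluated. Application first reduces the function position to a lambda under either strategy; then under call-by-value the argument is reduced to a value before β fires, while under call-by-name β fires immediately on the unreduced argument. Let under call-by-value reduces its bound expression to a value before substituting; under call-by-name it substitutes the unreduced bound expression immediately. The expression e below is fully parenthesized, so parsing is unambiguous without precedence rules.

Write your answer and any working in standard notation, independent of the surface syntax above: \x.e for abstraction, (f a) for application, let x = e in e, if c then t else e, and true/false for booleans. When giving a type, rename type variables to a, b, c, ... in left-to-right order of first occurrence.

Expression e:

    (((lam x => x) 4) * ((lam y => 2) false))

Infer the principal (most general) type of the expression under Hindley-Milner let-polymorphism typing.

Answer: Int

Trace:
x : a
\x._ : a -> a
  unify a -> a ~ Int -> b
  unify a ~ Int
  unify Int ~ b
_ _ : Int
  unify Int ~ Int
\y._ : c -> Int
  unify c -> Int ~ Bool -> d
  unify c ~ Bool
  unify Int ~ d
_ _ : Int
  unify Int ~ Int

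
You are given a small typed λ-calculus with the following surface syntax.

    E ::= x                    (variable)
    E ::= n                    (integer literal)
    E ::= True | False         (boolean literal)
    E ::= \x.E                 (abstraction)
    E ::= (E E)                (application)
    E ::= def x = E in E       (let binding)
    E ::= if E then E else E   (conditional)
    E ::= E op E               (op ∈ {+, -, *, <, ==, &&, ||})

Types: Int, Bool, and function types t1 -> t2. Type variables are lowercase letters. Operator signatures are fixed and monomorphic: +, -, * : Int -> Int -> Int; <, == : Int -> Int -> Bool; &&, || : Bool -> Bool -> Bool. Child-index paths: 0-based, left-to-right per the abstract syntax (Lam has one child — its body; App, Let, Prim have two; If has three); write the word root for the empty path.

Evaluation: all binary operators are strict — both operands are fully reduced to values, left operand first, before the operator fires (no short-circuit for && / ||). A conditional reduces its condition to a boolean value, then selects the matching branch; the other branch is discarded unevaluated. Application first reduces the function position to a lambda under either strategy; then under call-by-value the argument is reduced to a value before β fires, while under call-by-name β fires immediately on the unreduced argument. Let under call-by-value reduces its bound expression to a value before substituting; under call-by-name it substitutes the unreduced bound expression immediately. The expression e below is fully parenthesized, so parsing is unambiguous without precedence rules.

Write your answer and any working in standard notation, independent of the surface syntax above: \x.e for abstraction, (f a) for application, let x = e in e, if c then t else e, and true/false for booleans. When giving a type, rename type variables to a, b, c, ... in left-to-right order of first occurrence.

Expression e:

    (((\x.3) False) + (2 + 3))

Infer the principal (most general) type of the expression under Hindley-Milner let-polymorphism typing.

Answer: Int

Trace:
\x._ : a -> Int
  unify a -> Int ~ Bool -> b
  unify a ~ Bool
  unify Int ~ b
_ _ : Int
  unify Int ~ Int
  unify Int ~ Int
  unify Int ~ Int
  unify Int ~ Int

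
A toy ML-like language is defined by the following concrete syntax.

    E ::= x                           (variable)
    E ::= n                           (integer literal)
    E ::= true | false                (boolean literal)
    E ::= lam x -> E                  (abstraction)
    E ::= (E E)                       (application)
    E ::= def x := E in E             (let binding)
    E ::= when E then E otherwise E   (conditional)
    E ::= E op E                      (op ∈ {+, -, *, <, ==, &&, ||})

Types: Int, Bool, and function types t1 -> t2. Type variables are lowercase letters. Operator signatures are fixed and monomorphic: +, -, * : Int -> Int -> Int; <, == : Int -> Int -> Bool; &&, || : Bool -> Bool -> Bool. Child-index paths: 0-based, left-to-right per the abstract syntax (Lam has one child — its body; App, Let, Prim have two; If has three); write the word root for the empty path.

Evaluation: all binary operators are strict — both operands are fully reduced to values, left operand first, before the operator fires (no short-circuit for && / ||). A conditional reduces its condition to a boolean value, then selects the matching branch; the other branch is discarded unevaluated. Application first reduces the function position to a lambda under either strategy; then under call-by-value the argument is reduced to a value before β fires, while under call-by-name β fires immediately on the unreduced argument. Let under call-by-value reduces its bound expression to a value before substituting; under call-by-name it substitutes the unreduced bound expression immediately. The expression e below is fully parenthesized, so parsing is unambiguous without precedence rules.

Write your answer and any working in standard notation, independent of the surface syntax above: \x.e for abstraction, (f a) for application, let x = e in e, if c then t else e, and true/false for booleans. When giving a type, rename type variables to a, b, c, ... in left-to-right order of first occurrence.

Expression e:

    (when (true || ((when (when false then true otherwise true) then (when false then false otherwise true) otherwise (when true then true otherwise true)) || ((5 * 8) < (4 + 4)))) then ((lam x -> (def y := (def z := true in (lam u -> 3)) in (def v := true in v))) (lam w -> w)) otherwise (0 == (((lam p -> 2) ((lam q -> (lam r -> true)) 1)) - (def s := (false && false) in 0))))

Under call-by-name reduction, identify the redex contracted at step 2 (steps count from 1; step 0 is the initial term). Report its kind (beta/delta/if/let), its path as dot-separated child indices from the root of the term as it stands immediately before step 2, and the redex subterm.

Answer: if at 0.1.0 : (if true then (if false then false else true) else (if true then true else true))

Working:
step 0: (if (true || ((if (if false then true else true) then (if false then false else true) else (if true then true else true)) || ((5 * 8) < (4 + 4)))) then ((\x.(let y = (let z = true in (\u.3)) in (let v = true in v))) (\w.w)) else (0 == (((\p.2) ((\q.(\r.true)) 1)) - (let s = (false && false) in 0))))
step 1: [if@0.1.0.0] (if (true || ((if true then (if false then false else true) else (if true then true else true)) || ((5 * 8) < (4 + 4)))) then ((\x.(let y = (let z = true in (\u.3)) in (let v = true in v))) (\w.w)) else (0 == (((\p.2) ((\q.(\r.true)) 1)) - (let s = (false && false) in 0))))
step 2: [if@0.1.0] (if (true || ((if false then false else true) || ((5 * 8) < (4 + 4)))) then ((\x.(let y = (let z = true in (\u.3)) in (let v = true in v))) (\w.w)) else (0 == (((\p.2) ((\q.(\r.true)) 1)) - (let s = (false && false) in 0))))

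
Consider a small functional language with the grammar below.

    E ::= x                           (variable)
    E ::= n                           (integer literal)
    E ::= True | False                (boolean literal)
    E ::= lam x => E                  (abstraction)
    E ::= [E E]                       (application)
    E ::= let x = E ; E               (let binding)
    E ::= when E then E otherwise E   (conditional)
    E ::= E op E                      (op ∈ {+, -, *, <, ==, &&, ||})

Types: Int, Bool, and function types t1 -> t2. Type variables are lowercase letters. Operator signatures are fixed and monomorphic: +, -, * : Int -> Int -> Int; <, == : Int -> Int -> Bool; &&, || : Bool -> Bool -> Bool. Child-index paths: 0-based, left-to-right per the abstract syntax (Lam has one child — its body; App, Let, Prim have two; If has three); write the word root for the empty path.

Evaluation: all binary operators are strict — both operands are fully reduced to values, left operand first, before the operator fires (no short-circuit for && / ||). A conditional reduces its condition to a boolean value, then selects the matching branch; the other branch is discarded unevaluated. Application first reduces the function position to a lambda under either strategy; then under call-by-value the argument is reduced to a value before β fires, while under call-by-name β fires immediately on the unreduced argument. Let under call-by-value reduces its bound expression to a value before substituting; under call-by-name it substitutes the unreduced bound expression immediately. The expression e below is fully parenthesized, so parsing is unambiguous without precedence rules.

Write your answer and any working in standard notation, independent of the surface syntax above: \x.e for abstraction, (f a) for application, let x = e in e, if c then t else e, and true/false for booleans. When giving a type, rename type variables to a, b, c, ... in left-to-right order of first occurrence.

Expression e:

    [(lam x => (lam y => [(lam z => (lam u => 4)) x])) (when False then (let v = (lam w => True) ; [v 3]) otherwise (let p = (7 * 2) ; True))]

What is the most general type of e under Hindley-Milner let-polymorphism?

Working:
\u._ : d -> Int
\z._ : c -> d -> Int
x : a
  unify c -> d -> Int ~ a -> e
  unify c ~ a
  unify d -> Int ~ e
_ _ : d -> Int
\y._ : b -> d -> Int
\x._ : a -> b -> d -> Int
  unify Bool ~ Bool
\w._ : f -> Bool
let v : forall. f -> Bool
v : g -> Bool
  unify g -> Bool ~ Int -> h
  unify g ~ Int
  unify Bool ~ h
_ _ : Bool
  unify Int ~ Int
  unify Int ~ Int
let p : Int
  unify Bool ~ Bool
  unify a -> b -> d -> Int ~ Bool -> i
  unify a ~ Bool
  unify b -> d -> Int ~ i
_ _ : b -> d -> Int

Answer: a -> b -> Int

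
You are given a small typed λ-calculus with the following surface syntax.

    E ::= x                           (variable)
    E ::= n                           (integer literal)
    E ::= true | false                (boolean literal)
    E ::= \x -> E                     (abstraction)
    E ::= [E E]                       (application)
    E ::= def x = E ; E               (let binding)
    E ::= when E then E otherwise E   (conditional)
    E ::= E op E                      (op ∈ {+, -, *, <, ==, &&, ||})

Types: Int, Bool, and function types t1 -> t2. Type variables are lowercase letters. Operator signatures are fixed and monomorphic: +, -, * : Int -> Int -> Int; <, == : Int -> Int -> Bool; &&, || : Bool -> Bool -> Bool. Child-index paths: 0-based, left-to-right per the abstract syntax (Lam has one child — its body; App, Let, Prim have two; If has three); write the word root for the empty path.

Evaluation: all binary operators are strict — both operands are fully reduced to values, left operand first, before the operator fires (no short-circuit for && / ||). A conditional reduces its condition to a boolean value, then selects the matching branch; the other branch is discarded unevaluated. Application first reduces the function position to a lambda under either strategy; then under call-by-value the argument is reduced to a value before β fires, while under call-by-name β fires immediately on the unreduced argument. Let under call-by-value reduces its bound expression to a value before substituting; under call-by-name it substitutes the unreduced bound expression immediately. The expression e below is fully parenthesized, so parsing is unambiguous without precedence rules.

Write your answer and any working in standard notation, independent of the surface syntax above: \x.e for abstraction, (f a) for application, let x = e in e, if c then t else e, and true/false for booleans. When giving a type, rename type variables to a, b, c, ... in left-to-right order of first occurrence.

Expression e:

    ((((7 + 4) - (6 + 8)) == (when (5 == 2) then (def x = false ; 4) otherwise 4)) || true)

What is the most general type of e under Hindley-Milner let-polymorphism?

Working:
  unify Int ~ Int
  unify Int ~ Int
  unify Int ~ Int
  unify Int ~ Int
  unify Int ~ Int
  unify Int ~ Int
  unify Int ~ Int
  unify Int ~ Int
  unify Int ~ Int
  unify Bool ~ Bool
let x : Bool
  unify Int ~ Int
  unify Int ~ Int
  unify Bool ~ Bool
  unify Bool ~ Bool

Answer: Bool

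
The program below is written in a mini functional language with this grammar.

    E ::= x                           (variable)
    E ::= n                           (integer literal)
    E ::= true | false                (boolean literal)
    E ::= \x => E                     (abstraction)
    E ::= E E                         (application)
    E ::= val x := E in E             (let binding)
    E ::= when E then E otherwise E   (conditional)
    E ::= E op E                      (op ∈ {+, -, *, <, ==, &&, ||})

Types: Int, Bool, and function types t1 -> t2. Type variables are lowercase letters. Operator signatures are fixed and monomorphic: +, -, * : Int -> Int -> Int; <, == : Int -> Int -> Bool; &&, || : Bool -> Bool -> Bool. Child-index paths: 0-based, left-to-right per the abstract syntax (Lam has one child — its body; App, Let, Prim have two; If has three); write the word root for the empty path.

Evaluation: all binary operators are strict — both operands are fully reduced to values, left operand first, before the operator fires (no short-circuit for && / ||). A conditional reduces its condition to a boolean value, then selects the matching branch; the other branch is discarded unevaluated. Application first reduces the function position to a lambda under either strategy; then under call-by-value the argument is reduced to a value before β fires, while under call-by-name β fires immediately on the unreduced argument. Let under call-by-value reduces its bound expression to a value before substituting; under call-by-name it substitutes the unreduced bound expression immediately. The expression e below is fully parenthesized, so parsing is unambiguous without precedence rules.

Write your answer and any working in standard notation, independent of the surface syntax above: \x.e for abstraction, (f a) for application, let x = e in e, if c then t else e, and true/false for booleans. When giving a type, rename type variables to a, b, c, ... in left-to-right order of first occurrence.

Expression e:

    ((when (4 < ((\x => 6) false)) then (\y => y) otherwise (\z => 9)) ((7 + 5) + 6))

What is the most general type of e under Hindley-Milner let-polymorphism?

Answer: Int

Trace:
  unify Int ~ Int
\x._ : a -> Int
  unify a -> Int ~ Bool -> b
  unify a ~ Bool
  unify Int ~ b
_ _ : Int
  unify Int ~ Int
  unify Bool ~ Bool
y : c
\y._ : c -> c
\z._ : d -> Int
  unify c -> c ~ d -> Int
  unify c ~ d
  unify d ~ Int
  unify Int ~ Int
  unify Int ~ Int
  unify Int ~ Int
  unify Int ~ Int
  unify Int -> Int ~ Int -> e
  unify Int ~ Int
  unify Int ~ e
_ _ : Int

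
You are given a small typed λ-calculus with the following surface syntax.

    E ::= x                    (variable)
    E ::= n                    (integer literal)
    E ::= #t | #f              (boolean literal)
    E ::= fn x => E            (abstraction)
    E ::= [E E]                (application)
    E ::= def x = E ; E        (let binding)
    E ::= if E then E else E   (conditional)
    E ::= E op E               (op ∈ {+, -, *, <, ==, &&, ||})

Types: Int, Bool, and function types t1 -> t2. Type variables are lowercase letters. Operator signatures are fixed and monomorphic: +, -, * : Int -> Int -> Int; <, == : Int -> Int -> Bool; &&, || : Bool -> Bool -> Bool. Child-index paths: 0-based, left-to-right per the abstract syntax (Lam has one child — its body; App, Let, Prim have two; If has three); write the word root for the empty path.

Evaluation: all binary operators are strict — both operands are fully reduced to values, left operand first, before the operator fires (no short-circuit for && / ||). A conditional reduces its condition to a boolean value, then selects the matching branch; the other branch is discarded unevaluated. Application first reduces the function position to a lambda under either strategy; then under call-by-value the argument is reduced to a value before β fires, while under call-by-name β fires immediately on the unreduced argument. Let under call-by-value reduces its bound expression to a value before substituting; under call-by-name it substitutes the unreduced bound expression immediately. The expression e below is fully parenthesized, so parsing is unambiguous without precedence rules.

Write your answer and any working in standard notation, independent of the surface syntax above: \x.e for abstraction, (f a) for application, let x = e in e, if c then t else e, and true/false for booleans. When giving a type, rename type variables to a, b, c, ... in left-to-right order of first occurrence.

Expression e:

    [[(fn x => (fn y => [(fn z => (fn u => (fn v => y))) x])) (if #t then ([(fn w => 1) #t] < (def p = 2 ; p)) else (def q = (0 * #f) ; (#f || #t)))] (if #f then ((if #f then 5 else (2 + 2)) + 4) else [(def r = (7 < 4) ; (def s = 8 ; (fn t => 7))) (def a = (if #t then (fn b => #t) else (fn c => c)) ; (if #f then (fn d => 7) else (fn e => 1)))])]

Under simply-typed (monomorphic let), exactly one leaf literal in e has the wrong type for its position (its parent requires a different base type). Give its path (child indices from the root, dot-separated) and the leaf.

Derivation:
y : b
\v._ : e -> b
\u._ : d -> e -> b
\z._ : c -> d -> e -> b
x : a
  unify c -> d -> e -> b ~ a -> f
  unify c ~ a
  unify d -> e -> b ~ f
_ _ : d -> e -> b
\y._ : b -> d -> e -> b
\x._ : a -> b -> d -> e -> b
  unify Bool ~ Bool
\w._ : g -> Int
  unify g -> Int ~ Bool -> h
  unify g ~ Bool
  unify Int ~ h
_ _ : Int
  unify Int ~ Int
let p : Int
p : Int
  unify Int ~ Int
  unify Int ~ Int
  unify Bool ~ Int
  FAIL: mismatch Bool ~ Int

Answer: 0.1.2.0.1 : false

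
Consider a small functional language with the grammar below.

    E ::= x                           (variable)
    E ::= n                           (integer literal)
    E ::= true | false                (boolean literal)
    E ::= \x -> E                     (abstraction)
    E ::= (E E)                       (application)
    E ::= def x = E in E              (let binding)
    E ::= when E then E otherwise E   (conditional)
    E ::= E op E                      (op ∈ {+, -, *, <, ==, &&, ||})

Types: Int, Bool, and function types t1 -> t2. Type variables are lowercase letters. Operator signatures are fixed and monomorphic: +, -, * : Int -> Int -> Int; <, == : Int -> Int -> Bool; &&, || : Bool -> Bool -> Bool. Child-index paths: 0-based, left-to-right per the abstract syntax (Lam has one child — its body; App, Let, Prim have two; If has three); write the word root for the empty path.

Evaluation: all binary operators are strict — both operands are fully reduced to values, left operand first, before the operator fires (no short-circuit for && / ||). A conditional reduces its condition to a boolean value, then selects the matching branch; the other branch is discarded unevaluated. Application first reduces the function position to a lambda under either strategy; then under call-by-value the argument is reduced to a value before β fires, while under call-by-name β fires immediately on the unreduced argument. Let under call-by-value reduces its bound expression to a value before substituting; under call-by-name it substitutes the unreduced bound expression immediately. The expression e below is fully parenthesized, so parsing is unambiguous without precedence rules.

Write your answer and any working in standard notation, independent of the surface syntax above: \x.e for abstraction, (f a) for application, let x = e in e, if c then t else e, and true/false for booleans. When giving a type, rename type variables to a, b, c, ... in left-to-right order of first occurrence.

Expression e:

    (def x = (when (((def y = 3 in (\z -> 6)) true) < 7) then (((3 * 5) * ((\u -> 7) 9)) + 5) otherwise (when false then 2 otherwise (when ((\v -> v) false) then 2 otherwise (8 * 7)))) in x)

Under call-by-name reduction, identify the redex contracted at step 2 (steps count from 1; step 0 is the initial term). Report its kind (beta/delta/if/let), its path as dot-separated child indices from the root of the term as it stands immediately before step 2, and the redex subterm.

Derivation:
step 0: (let x = (if (((let y = 3 in (\z.6)) true) < 7) then (((3 * 5) * ((\u.7) 9)) + 5) else (if false then 2 else (if ((\v.v) false) then 2 else (8 * 7)))) in x)
step 1: [let@root] (if (((let y = 3 in (\z.6)) true) < 7) then (((3 * 5) * ((\u.7) 9)) + 5) else (if false then 2 else (if ((\v.v) false) then 2 else (8 * 7))))
step 2: [let@0.0.0] (if (((\z.6) true) < 7) then (((3 * 5) * ((\u.7) 9)) + 5) else (if false then 2 else (if ((\v.v) false) then 2 else (8 * 7))))

Answer: let at 0.0.0 : (let y = 3 in (\z.6))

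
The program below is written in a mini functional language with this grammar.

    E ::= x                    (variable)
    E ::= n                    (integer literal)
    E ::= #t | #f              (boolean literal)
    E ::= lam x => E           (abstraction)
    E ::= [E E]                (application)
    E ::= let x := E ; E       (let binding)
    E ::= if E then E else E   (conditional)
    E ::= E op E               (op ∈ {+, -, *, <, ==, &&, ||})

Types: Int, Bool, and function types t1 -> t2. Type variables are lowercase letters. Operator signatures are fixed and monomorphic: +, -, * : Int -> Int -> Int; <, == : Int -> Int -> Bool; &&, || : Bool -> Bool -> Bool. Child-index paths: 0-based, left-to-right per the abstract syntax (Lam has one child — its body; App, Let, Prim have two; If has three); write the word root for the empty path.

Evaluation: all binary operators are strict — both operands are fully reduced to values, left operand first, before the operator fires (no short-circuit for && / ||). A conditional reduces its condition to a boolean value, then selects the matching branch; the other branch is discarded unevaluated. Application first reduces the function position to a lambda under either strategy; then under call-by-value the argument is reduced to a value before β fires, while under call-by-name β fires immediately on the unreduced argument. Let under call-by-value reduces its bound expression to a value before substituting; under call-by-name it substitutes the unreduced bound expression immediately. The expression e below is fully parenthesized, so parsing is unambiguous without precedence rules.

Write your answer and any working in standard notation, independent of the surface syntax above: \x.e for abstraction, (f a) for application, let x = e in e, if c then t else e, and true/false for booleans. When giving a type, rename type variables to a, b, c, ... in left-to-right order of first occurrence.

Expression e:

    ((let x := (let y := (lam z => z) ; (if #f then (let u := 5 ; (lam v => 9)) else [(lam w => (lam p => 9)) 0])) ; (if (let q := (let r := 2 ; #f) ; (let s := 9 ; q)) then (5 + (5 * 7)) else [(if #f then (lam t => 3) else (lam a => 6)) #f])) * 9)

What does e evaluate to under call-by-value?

Answer: 54

Working:
step 0: ((let x = (let y = (\z.z) in (if false then (let u = 5 in (\v.9)) else ((\w.(\p.9)) 0))) in (if (let q = (let r = 2 in false) in (let s = 9 in q)) then (5 + (5 * 7)) else ((if false then (\t.3) else (\a.6)) false))) * 9)
step 1: [let@0.0] ((let x = (if false then (let u = 5 in (\v.9)) else ((\w.(\p.9)) 0)) in (if (let q = (let r = 2 in false) in (let s = 9 in q)) then (5 + (5 * 7)) else ((if false then (\t.3) else (\a.6)) false))) * 9)
step 2: [if@0.0] ((let x = ((\w.(\p.9)) 0) in (if (let q = (let r = 2 in false) in (let s = 9 in q)) then (5 + (5 * 7)) else ((if false then (\t.3) else (\a.6)) false))) * 9)
step 3: [beta@0.0] ((let x = (\p.9) in (if (let q = (let r = 2 in false) in (let s = 9 in q)) then (5 + (5 * 7)) else ((if false then (\t.3) else (\a.6)) false))) * 9)
step 4: [let@0] ((if (let q = (let r = 2 in false) in (let s = 9 in q)) then (5 + (5 * 7)) else ((if false then (\t.3) else (\a.6)) false)) * 9)
step 5: [let@0.0.0] ((if (let q = false in (let s = 9 in q)) then (5 + (5 * 7)) else ((if false then (\t.3) else (\a.6)) false)) * 9)
step 6: [let@0.0] ((if (let s = 9 in false) then (5 + (5 * 7)) else ((if false then (\t.3) else (\a.6)) false)) * 9)
step 7: [let@0.0] ((if false then (5 + (5 * 7)) else ((if false then (\t.3) else (\a.6)) false)) * 9)
step 8: [if@0] (((if false then (\t.3) else (\a.6)) false) * 9)
step 9: [if@0.0] (((\a.6) false) * 9)
step 10: [beta@0] (6 * 9)
step 11: [delta@root] 54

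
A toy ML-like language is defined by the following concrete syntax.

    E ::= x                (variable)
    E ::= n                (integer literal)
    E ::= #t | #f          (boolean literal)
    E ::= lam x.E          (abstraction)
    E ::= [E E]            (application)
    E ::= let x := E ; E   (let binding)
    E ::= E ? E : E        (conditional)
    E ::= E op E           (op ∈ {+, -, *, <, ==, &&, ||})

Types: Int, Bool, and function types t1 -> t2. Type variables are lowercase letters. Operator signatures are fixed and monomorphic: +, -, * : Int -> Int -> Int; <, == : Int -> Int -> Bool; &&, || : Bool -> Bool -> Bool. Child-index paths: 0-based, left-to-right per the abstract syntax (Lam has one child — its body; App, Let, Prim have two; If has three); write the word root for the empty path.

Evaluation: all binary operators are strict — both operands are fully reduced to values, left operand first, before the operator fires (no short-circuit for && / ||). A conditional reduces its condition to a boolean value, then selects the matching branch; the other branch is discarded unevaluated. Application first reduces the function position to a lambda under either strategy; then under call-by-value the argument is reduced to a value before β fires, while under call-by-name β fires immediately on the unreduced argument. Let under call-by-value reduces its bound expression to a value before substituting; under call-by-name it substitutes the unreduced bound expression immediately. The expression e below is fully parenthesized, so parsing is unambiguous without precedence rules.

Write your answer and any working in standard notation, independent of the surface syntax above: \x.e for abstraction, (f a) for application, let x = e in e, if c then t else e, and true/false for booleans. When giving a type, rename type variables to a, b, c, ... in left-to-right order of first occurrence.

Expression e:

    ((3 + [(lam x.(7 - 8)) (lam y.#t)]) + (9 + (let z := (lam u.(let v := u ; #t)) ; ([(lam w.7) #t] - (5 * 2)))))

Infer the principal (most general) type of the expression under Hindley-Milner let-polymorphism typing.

Working:
  unify Int ~ Int
  unify Int ~ Int
  unify Int ~ Int
\x._ : a -> Int
\y._ : b -> Bool
  unify a -> Int ~ (b -> Bool) -> c
  unify a ~ b -> Bool
  unify Int ~ c
_ _ : Int
  unify Int ~ Int
  unify Int ~ Int
  unify Int ~ Int
u : d
let v : d
\u._ : d -> Bool
let z : forall. d -> Bool
\w._ : e -> Int
  unify e -> Int ~ Bool -> f
  unify e ~ Bool
  unify Int ~ f
_ _ : Int
  unify Int ~ Int
  unify Int ~ Int
  unify Int ~ Int
  unify Int ~ Int
  unify Int ~ Int
  unify Int ~ Int

Answer: Int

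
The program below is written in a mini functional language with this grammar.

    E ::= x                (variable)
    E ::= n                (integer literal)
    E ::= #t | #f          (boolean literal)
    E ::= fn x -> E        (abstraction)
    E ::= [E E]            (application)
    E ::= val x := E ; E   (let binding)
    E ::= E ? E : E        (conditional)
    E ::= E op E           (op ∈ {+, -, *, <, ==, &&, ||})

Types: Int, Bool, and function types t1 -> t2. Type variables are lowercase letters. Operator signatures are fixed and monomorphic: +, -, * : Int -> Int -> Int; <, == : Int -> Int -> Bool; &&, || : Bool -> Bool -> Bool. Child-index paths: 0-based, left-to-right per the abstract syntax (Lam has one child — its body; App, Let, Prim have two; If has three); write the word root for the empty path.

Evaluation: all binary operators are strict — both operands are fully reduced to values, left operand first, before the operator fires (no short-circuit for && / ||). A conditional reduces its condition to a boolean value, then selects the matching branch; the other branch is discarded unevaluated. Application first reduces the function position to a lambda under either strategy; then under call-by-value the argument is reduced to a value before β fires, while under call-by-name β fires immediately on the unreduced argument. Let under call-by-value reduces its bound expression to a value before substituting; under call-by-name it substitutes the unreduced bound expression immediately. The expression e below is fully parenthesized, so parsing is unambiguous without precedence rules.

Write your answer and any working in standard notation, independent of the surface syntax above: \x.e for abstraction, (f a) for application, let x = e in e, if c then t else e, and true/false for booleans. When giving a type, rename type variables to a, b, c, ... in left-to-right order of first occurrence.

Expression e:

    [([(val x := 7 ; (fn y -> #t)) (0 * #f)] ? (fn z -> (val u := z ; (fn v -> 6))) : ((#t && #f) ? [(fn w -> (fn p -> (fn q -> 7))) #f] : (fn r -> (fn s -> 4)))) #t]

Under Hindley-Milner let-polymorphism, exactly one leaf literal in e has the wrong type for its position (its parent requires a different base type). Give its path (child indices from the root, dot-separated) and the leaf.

Trace:
let x : Int
\y._ : a -> Bool
  unify Int ~ Int
  unify Bool ~ Int
  FAIL: mismatch Bool ~ Int

Answer: 0.0.1.1 : false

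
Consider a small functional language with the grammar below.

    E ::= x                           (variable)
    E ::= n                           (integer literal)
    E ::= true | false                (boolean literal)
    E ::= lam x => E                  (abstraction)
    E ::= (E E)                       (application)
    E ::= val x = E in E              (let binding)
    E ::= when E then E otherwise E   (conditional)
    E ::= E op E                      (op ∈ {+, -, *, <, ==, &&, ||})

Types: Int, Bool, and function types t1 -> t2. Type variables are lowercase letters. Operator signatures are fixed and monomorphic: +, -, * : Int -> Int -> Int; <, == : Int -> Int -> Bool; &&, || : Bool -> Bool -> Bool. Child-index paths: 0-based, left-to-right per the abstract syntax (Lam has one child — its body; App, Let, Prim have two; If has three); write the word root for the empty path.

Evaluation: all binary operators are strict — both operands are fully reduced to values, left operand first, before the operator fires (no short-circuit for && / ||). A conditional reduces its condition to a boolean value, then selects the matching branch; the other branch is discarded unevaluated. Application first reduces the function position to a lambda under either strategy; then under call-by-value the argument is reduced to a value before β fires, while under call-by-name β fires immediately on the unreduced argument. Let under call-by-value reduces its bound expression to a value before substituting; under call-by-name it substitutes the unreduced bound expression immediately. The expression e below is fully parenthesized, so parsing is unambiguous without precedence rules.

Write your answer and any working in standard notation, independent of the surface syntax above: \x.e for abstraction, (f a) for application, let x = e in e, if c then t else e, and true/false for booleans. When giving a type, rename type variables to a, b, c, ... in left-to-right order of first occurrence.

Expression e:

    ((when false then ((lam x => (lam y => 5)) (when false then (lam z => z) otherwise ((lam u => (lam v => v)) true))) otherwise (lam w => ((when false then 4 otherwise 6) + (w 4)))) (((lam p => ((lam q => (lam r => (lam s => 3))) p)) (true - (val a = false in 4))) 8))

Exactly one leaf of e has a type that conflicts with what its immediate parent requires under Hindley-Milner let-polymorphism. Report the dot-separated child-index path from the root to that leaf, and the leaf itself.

Derivation:
  unify Bool ~ Bool
\y._ : b -> Int
\x._ : a -> b -> Int
  unify Bool ~ Bool
z : c
\z._ : c -> c
v : e
\v._ : e -> e
\u._ : d -> e -> e
  unify d -> e -> e ~ Bool -> f
  unify d ~ Bool
  unify e -> e ~ f
_ _ : e -> e
  unify c -> c ~ e -> e
  unify c ~ e
  unify e ~ e
  unify a -> b -> Int ~ (e -> e) -> g
  unify a ~ e -> e
  unify b -> Int ~ g
_ _ : b -> Int
  unify Bool ~ Bool
  unify Int ~ Int
  unify Int ~ Int
w : h
  unify h ~ Int -> i
_ _ : i
  unify i ~ Int
\w._ : (Int -> Int) -> Int
  unify b -> Int ~ (Int -> Int) -> Int
  unify b ~ Int -> Int
  unify Int ~ Int
\s._ : m -> Int
\r._ : l -> m -> Int
\q._ : k -> l -> m -> Int
p : j
  unify k -> l -> m -> Int ~ j -> n
  unify k ~ j
  unify l -> m -> Int ~ n
_ _ : l -> m -> Int
\p._ : j -> l -> m -> Int
  unify Bool ~ Int
  FAIL: mismatch Bool ~ Int

Answer: 1.0.1.0 : true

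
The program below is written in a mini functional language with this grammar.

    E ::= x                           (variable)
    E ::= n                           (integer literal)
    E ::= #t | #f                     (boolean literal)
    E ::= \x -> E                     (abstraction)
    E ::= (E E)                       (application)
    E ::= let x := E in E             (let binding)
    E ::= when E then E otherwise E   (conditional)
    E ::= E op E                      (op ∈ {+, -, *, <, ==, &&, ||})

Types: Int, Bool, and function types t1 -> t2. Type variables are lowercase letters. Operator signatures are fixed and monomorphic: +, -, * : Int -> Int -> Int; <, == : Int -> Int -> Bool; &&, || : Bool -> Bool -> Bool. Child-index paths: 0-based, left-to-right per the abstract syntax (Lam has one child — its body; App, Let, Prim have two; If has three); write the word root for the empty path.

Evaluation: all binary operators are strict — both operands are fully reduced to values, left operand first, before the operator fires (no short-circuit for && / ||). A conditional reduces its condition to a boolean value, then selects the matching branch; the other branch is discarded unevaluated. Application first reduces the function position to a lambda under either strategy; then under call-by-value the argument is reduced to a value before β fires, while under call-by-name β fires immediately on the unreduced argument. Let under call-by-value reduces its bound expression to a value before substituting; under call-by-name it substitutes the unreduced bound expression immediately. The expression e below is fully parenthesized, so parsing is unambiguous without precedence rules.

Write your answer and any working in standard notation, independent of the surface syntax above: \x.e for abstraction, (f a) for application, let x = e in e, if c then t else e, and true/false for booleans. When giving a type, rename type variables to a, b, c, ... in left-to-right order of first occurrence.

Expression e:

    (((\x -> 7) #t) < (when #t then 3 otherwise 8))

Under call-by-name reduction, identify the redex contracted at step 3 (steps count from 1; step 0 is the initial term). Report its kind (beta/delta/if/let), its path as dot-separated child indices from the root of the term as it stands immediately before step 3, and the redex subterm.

Trace:
step 0: (((\x.7) true) < (if true then 3 else 8))
step 1: [beta@0] (7 < (if true then 3 else 8))
step 2: [if@1] (7 < 3)
step 3: [delta@root] false

Answer: delta at root : (7 < 3)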